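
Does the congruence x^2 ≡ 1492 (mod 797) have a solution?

yes

(1492|797)
  = (695|797)    [1492 ≡ 695 mod 797]
  = (797|695)    [QR: 797 ≡ 1 mod 4, sign kept]
  = (102|695)    [797 ≡ 102 mod 695]
  = (51|695)    [695 ≡ 7 mod 8 ⇒ (2|695) = +1]
  = -(695|51)    [QR: both ≡ 3 mod 4, sign flips]
  = -(32|51)    [695 ≡ 32 mod 51]
  = (1|51)    [51 ≡ 3 mod 8 ⇒ (2|51)^5 = -1]
  = 1    [(1|51) = 1]
(1492|797) = 1, and 797 is prime, so 1492 is a quadratic residue mod 797.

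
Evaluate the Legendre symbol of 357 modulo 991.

-1

(357 / 991)
  = (991 / 357)    [QR: 357 ≡ 1 mod 4, sign kept]
  = (277 / 357)    [991 ≡ 277 mod 357]
  = (357 / 277)    [QR: 277 ≡ 1 mod 4, sign kept]
  = (80 / 277)    [357 ≡ 80 mod 277]
  = (5 / 277)    [277 ≡ 5 mod 8 ⇒ (2 / 277)^4 = +1]
  = (277 / 5)    [QR: 5 ≡ 1 mod 4, sign kept]
  = (2 / 5)    [277 ≡ 2 mod 5]
  = -(1 / 5)    [5 ≡ 5 mod 8 ⇒ (2 / 5) = -1]
  = -1    [(1 / 5) = 1]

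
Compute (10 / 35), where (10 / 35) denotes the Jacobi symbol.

(10 / 35)
  = -(5 / 35)    [35 ≡ 3 mod 8 ⇒ (2 / 35) = -1]
  = -(35 / 5)    [QR: 5 ≡ 1 mod 4, sign kept]
  = -(0 / 5)    [35 ≡ 0 mod 5]
  = 0    [numerator 0, gcd > 1]

0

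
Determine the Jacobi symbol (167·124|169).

1

By multiplicativity, (167·124|169) = (167|169)·(124|169).
First factor (167|169):
(167|169)
  = (169|167)    [QR: 169 ≡ 1 mod 4, sign kept]
  = (2|167)    [169 ≡ 2 mod 167]
  = (1|167)    [167 ≡ 7 mod 8 ⇒ (2|167) = +1]
  = 1    [(1|167) = 1]
Second factor (124|169):
(124|169)
  = (31|169)    [169 ≡ 1 mod 8 ⇒ (2|169)^2 = +1]
  = (169|31)    [QR: 169 ≡ 1 mod 4, sign kept]
  = (14|31)    [169 ≡ 14 mod 31]
  = (7|31)    [31 ≡ 7 mod 8 ⇒ (2|31) = +1]
  = -(31|7)    [QR: both ≡ 3 mod 4, sign flips]
  = -(3|7)    [31 ≡ 3 mod 7]
  = (7|3)    [QR: both ≡ 3 mod 4, sign flips]
  = (1|3)    [7 ≡ 1 mod 3]
  = 1    [(1|3) = 1]
Product: (1)·(1) = 1.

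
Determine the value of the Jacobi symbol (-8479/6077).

Pull out -1: (-8479/6077) = (-1/6077)·(8479/6077). Since 6077 ≡ 1 (mod 4), (-1/6077) = +1. Now have (8479/6077).
Reduce the numerator: 8479 ≡ 2402 (mod 6077), so (8479/6077) = (2402/6077).
Factor out 2: 2402 = 2·1201. Since 6077 ≡ 5 (mod 8), (2/6077) = -1. Now have -(1201/6077).
1201 ≡ 1 (mod 4), so quadratic reciprocity gives (1201/6077) = (6077/1201). Reduce: 6077 ≡ 72 (mod 1201). Now have -(72/1201).
Factor out 2: 72 = 2^3·9. Since 1201 ≡ 1 (mod 8), (2/1201) = +1, and (2/1201)^3 = +1. Now have -(9/1201).
9 ≡ 1 (mod 4), so quadratic reciprocity gives (9/1201) = (1201/9). Reduce: 1201 ≡ 4 (mod 9). Now have -(4/9).
Factor out 2: 4 = 2^2. Since 9 ≡ 1 (mod 8), (2/9) = +1, and (2/9)^2 = +1. Now have -(1/9).
(1/9) = 1. Collecting the sign factors: -1.

-1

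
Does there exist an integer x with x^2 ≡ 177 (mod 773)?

yes

(177/773)
  = (773/177)    [QR: 177 ≡ 1 mod 4, sign kept]
  = (65/177)    [773 ≡ 65 mod 177]
  = (177/65)    [QR: 65 ≡ 1 mod 4, sign kept]
  = (47/65)    [177 ≡ 47 mod 65]
  = (65/47)    [QR: 65 ≡ 1 mod 4, sign kept]
  = (18/47)    [65 ≡ 18 mod 47]
  = (9/47)    [47 ≡ 7 mod 8 ⇒ (2/47) = +1]
  = (47/9)    [QR: 9 ≡ 1 mod 4, sign kept]
  = (2/9)    [47 ≡ 2 mod 9]
  = (1/9)    [9 ≡ 1 mod 8 ⇒ (2/9) = +1]
  = 1    [(1/9) = 1]
The Legendre symbol is 1, so x^2 ≡ 177 (mod 773) has solution.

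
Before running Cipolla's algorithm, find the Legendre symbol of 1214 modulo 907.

(1214/907)
  = (307/907)    [1214 ≡ 307 mod 907]
  = -(907/307)    [QR: both ≡ 3 mod 4, sign flips]
  = -(293/307)    [907 ≡ 293 mod 307]
  = -(307/293)    [QR: 293 ≡ 1 mod 4, sign kept]
  = -(14/293)    [307 ≡ 14 mod 293]
  = (7/293)    [293 ≡ 5 mod 8 ⇒ (2/293) = -1]
  = (293/7)    [QR: 293 ≡ 1 mod 4, sign kept]
  = (6/7)    [293 ≡ 6 mod 7]
  = (3/7)    [7 ≡ 7 mod 8 ⇒ (2/7) = +1]
  = -(7/3)    [QR: both ≡ 3 mod 4, sign flips]
  = -(1/3)    [7 ≡ 1 mod 3]
  = -1    [(1/3) = 1]

-1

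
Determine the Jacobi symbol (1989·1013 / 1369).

By multiplicativity, (1989·1013 / 1369) = (1989 / 1369)·(1013 / 1369).
First factor (1989 / 1369):
Reduce the numerator: 1989 ≡ 620 (mod 1369), so (1989 / 1369) = (620 / 1369).
Factor out 2: 620 = 2^2·155. Since 1369 ≡ 1 (mod 8), (2 / 1369) = +1, and (2 / 1369)^2 = +1. Now have (155 / 1369).
1369 ≡ 1 (mod 4), so quadratic reciprocity gives (155 / 1369) = (1369 / 155). Reduce: 1369 ≡ 129 (mod 155). Now have (129 / 155).
129 ≡ 1 (mod 4), so quadratic reciprocity gives (129 / 155) = (155 / 129). Reduce: 155 ≡ 26 (mod 129). Now have (26 / 129).
Factor out 2: 26 = 2·13. Since 129 ≡ 1 (mod 8), (2 / 129) = +1. Now have (13 / 129).
13 ≡ 1 (mod 4), so quadratic reciprocity gives (13 / 129) = (129 / 13). Reduce: 129 ≡ 12 (mod 13). Now have (12 / 13).
Factor out 2: 12 = 2^2·3. Since 13 ≡ 5 (mod 8), (2 / 13) = -1, and (2 / 13)^2 = +1. Now have (3 / 13).
13 ≡ 1 (mod 4), so quadratic reciprocity gives (3 / 13) = (13 / 3). Reduce: 13 ≡ 1 (mod 3). Now have (1 / 3).
(1 / 3) = 1. Collecting the sign factors: 1.
Second factor (1013 / 1369):
1013 ≡ 1 (mod 4), so quadratic reciprocity gives (1013 / 1369) = (1369 / 1013). Reduce: 1369 ≡ 356 (mod 1013). Now have (356 / 1013).
Factor out 2: 356 = 2^2·89. Since 1013 ≡ 5 (mod 8), (2 / 1013) = -1, and (2 / 1013)^2 = +1. Now have (89 / 1013).
89 ≡ 1 (mod 4), so quadratic reciprocity gives (89 / 1013) = (1013 / 89). Reduce: 1013 ≡ 34 (mod 89). Now have (34 / 89).
Factor out 2: 34 = 2·17. Since 89 ≡ 1 (mod 8), (2 / 89) = +1. Now have (17 / 89).
17 ≡ 1 (mod 4), so quadratic reciprocity gives (17 / 89) = (89 / 17). Reduce: 89 ≡ 4 (mod 17). Now have (4 / 17).
Factor out 2: 4 = 2^2. Since 17 ≡ 1 (mod 8), (2 / 17) = +1, and (2 / 17)^2 = +1. Now have (1 / 17).
(1 / 17) = 1. Collecting the sign factors: 1.
Product: (1)·(1) = 1.

1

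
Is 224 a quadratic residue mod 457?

yes

Factor out 2: 224 = 2^5·7. Since 457 ≡ 1 (mod 8), (2|457) = +1, and (2|457)^5 = +1. Now have (7|457).
457 ≡ 1 (mod 4), so quadratic reciprocity gives (7|457) = (457|7). Reduce: 457 ≡ 2 (mod 7). Now have (2|7).
Factor out 2: 2 = 2. Since 7 ≡ 7 (mod 8), (2|7) = +1. Now have (1|7).
(1|7) = 1. Collecting the sign factors: 1.
The Legendre symbol is 1, so x^2 ≡ 224 (mod 457) has solution.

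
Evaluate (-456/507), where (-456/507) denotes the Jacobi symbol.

Reduce the numerator: -456 ≡ 51 (mod 507), so (-456/507) = (51/507).
Both 51 ≡ 3 and 507 ≡ 3 (mod 4), so reciprocity gives (51/507) = -(507/51). Reduce: 507 ≡ 48 (mod 51). Now have -(48/51).
Factor out 2: 48 = 2^4·3. Since 51 ≡ 3 (mod 8), (2/51) = -1, and (2/51)^4 = +1. Now have -(3/51).
Both 3 ≡ 3 and 51 ≡ 3 (mod 4), so reciprocity gives (3/51) = -(51/3). Reduce: 51 ≡ 0 (mod 3). Now have (0/3).
The numerator is now 0 with denominator 3 > 1: the symbol is 0.

0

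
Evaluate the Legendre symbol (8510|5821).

-1

(8510|5821)
  = (2689|5821)    [8510 ≡ 2689 mod 5821]
  = (5821|2689)    [QR: 2689 ≡ 1 mod 4, sign kept]
  = (443|2689)    [5821 ≡ 443 mod 2689]
  = (2689|443)    [QR: 2689 ≡ 1 mod 4, sign kept]
  = (31|443)    [2689 ≡ 31 mod 443]
  = -(443|31)    [QR: both ≡ 3 mod 4, sign flips]
  = -(9|31)    [443 ≡ 9 mod 31]
  = -(31|9)    [QR: 9 ≡ 1 mod 4, sign kept]
  = -(4|9)    [31 ≡ 4 mod 9]
  = -(1|9)    [9 ≡ 1 mod 8 ⇒ (2|9)^2 = +1]
  = -1    [(1|9) = 1]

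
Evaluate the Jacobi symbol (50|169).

1

(50|169)
  = (25|169)    [169 ≡ 1 mod 8 ⇒ (2|169) = +1]
  = (169|25)    [QR: 25 ≡ 1 mod 4, sign kept]
  = (19|25)    [169 ≡ 19 mod 25]
  = (25|19)    [QR: 25 ≡ 1 mod 4, sign kept]
  = (6|19)    [25 ≡ 6 mod 19]
  = -(3|19)    [19 ≡ 3 mod 8 ⇒ (2|19) = -1]
  = (19|3)    [QR: both ≡ 3 mod 4, sign flips]
  = (1|3)    [19 ≡ 1 mod 3]
  = 1    [(1|3) = 1]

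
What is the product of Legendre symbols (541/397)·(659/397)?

-1

By multiplicativity, (541·659/397) = (541/397)·(659/397).
First factor (541/397):
Reduce the numerator: 541 ≡ 144 (mod 397), so (541/397) = (144/397).
Factor out 2: 144 = 2^4·9. Since 397 ≡ 5 (mod 8), (2/397) = -1, and (2/397)^4 = +1. Now have (9/397).
9 ≡ 1 (mod 4), so quadratic reciprocity gives (9/397) = (397/9). Reduce: 397 ≡ 1 (mod 9). Now have (1/9).
(1/9) = 1. Collecting the sign factors: 1.
Second factor (659/397):
Reduce the numerator: 659 ≡ 262 (mod 397), so (659/397) = (262/397).
Factor out 2: 262 = 2·131. Since 397 ≡ 5 (mod 8), (2/397) = -1. Now have -(131/397).
397 ≡ 1 (mod 4), so quadratic reciprocity gives (131/397) = (397/131). Reduce: 397 ≡ 4 (mod 131). Now have -(4/131).
Factor out 2: 4 = 2^2. Since 131 ≡ 3 (mod 8), (2/131) = -1, and (2/131)^2 = +1. Now have -(1/131).
(1/131) = 1. Collecting the sign factors: -1.
Product: (1)·(-1) = -1.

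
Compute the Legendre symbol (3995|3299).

(3995|3299)
  = (696|3299)    [3995 ≡ 696 mod 3299]
  = -(87|3299)    [3299 ≡ 3 mod 8 ⇒ (2|3299)^3 = -1]
  = (3299|87)    [QR: both ≡ 3 mod 4, sign flips]
  = (80|87)    [3299 ≡ 80 mod 87]
  = (5|87)    [87 ≡ 7 mod 8 ⇒ (2|87)^4 = +1]
  = (87|5)    [QR: 5 ≡ 1 mod 4, sign kept]
  = (2|5)    [87 ≡ 2 mod 5]
  = -(1|5)    [5 ≡ 5 mod 8 ⇒ (2|5) = -1]
  = -1    [(1|5) = 1]

-1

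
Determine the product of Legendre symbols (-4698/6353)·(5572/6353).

By multiplicativity, (-4698·5572/6353) = (-4698/6353)·(5572/6353).
First factor (-4698/6353):
(-4698/6353)
  = (1655/6353)    [-4698 ≡ 1655 mod 6353]
  = (6353/1655)    [QR: 6353 ≡ 1 mod 4, sign kept]
  = (1388/1655)    [6353 ≡ 1388 mod 1655]
  = (347/1655)    [1655 ≡ 7 mod 8 ⇒ (2/1655)^2 = +1]
  = -(1655/347)    [QR: both ≡ 3 mod 4, sign flips]
  = -(267/347)    [1655 ≡ 267 mod 347]
  = (347/267)    [QR: both ≡ 3 mod 4, sign flips]
  = (80/267)    [347 ≡ 80 mod 267]
  = (5/267)    [267 ≡ 3 mod 8 ⇒ (2/267)^4 = +1]
  = (267/5)    [QR: 5 ≡ 1 mod 4, sign kept]
  = (2/5)    [267 ≡ 2 mod 5]
  = -(1/5)    [5 ≡ 5 mod 8 ⇒ (2/5) = -1]
  = -1    [(1/5) = 1]
Second factor (5572/6353):
(5572/6353)
  = (1393/6353)    [6353 ≡ 1 mod 8 ⇒ (2/6353)^2 = +1]
  = (6353/1393)    [QR: 1393 ≡ 1 mod 4, sign kept]
  = (781/1393)    [6353 ≡ 781 mod 1393]
  = (1393/781)    [QR: 781 ≡ 1 mod 4, sign kept]
  = (612/781)    [1393 ≡ 612 mod 781]
  = (153/781)    [781 ≡ 5 mod 8 ⇒ (2/781)^2 = +1]
  = (781/153)    [QR: 153 ≡ 1 mod 4, sign kept]
  = (16/153)    [781 ≡ 16 mod 153]
  = (1/153)    [153 ≡ 1 mod 8 ⇒ (2/153)^4 = +1]
  = 1    [(1/153) = 1]
Product: (-1)·(1) = -1.

-1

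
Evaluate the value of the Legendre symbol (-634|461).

(-634|461)
  = (634|461)    [461 ≡ 1 mod 4 ⇒ (-1|461) = +1]
  = (173|461)    [634 ≡ 173 mod 461]
  = (461|173)    [QR: 173 ≡ 1 mod 4, sign kept]
  = (115|173)    [461 ≡ 115 mod 173]
  = (173|115)    [QR: 173 ≡ 1 mod 4, sign kept]
  = (58|115)    [173 ≡ 58 mod 115]
  = -(29|115)    [115 ≡ 3 mod 8 ⇒ (2|115) = -1]
  = -(115|29)    [QR: 29 ≡ 1 mod 4, sign kept]
  = -(28|29)    [115 ≡ 28 mod 29]
  = -(7|29)    [29 ≡ 5 mod 8 ⇒ (2|29)^2 = +1]
  = -(29|7)    [QR: 29 ≡ 1 mod 4, sign kept]
  = -(1|7)    [29 ≡ 1 mod 7]
  = -1    [(1|7) = 1]

-1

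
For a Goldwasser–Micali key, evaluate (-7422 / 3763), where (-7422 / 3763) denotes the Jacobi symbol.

1

Reduce the numerator: -7422 ≡ 104 (mod 3763), so (-7422 / 3763) = (104 / 3763).
Factor out 2: 104 = 2^3·13. Since 3763 ≡ 3 (mod 8), (2 / 3763) = -1, and (2 / 3763)^3 = -1. Now have -(13 / 3763).
13 ≡ 1 (mod 4), so quadratic reciprocity gives (13 / 3763) = (3763 / 13). Reduce: 3763 ≡ 6 (mod 13). Now have -(6 / 13).
Factor out 2: 6 = 2·3. Since 13 ≡ 5 (mod 8), (2 / 13) = -1. Now have (3 / 13).
13 ≡ 1 (mod 4), so quadratic reciprocity gives (3 / 13) = (13 / 3). Reduce: 13 ≡ 1 (mod 3). Now have (1 / 3).
(1 / 3) = 1. Collecting the sign factors: 1.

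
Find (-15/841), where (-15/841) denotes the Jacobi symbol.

Reduce the numerator: -15 ≡ 826 (mod 841), so (-15/841) = (826/841).
Factor out 2: 826 = 2·413. Since 841 ≡ 1 (mod 8), (2/841) = +1. Now have (413/841).
413 ≡ 1 (mod 4), so quadratic reciprocity gives (413/841) = (841/413). Reduce: 841 ≡ 15 (mod 413). Now have (15/413).
413 ≡ 1 (mod 4), so quadratic reciprocity gives (15/413) = (413/15). Reduce: 413 ≡ 8 (mod 15). Now have (8/15).
Factor out 2: 8 = 2^3. Since 15 ≡ 7 (mod 8), (2/15) = +1, and (2/15)^3 = +1. Now have (1/15).
(1/15) = 1. Collecting the sign factors: 1.

1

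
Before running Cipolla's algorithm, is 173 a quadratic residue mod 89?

yes

(173|89)
  = (84|89)    [173 ≡ 84 mod 89]
  = (21|89)    [89 ≡ 1 mod 8 ⇒ (2|89)^2 = +1]
  = (89|21)    [QR: 21 ≡ 1 mod 4, sign kept]
  = (5|21)    [89 ≡ 5 mod 21]
  = (21|5)    [QR: 5 ≡ 1 mod 4, sign kept]
  = (1|5)    [21 ≡ 1 mod 5]
  = 1    [(1|5) = 1]
The Legendre symbol is 1, so x^2 ≡ 173 (mod 89) has solution.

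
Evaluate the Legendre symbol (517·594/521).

By multiplicativity, (517·594/521) = (517/521)·(594/521).
First factor (517/521):
517 ≡ 1 (mod 4), so quadratic reciprocity gives (517/521) = (521/517). Reduce: 521 ≡ 4 (mod 517). Now have (4/517).
Factor out 2: 4 = 2^2. Since 517 ≡ 5 (mod 8), (2/517) = -1, and (2/517)^2 = +1. Now have (1/517).
(1/517) = 1. Collecting the sign factors: 1.
Second factor (594/521):
Reduce the numerator: 594 ≡ 73 (mod 521), so (594/521) = (73/521).
73 ≡ 1 (mod 4), so quadratic reciprocity gives (73/521) = (521/73). Reduce: 521 ≡ 10 (mod 73). Now have (10/73).
Factor out 2: 10 = 2·5. Since 73 ≡ 1 (mod 8), (2/73) = +1. Now have (5/73).
5 ≡ 1 (mod 4), so quadratic reciprocity gives (5/73) = (73/5). Reduce: 73 ≡ 3 (mod 5). Now have (3/5).
5 ≡ 1 (mod 4), so quadratic reciprocity gives (3/5) = (5/3). Reduce: 5 ≡ 2 (mod 3). Now have (2/3).
Factor out 2: 2 = 2. Since 3 ≡ 3 (mod 8), (2/3) = -1. Now have -(1/3).
(1/3) = 1. Collecting the sign factors: -1.
Product: (1)·(-1) = -1.

-1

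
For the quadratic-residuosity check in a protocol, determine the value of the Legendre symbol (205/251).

1

(205/251)
  = (251/205)    [QR: 205 ≡ 1 mod 4, sign kept]
  = (46/205)    [251 ≡ 46 mod 205]
  = -(23/205)    [205 ≡ 5 mod 8 ⇒ (2/205) = -1]
  = -(205/23)    [QR: 205 ≡ 1 mod 4, sign kept]
  = -(21/23)    [205 ≡ 21 mod 23]
  = -(23/21)    [QR: 21 ≡ 1 mod 4, sign kept]
  = -(2/21)    [23 ≡ 2 mod 21]
  = (1/21)    [21 ≡ 5 mod 8 ⇒ (2/21) = -1]
  = 1    [(1/21) = 1]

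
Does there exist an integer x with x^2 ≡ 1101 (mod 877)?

no

(1101/877)
  = (224/877)    [1101 ≡ 224 mod 877]
  = -(7/877)    [877 ≡ 5 mod 8 ⇒ (2/877)^5 = -1]
  = -(877/7)    [QR: 877 ≡ 1 mod 4, sign kept]
  = -(2/7)    [877 ≡ 2 mod 7]
  = -(1/7)    [7 ≡ 7 mod 8 ⇒ (2/7) = +1]
  = -1    [(1/7) = 1]
The Legendre symbol is -1, so x^2 ≡ 1101 (mod 877) has no solution.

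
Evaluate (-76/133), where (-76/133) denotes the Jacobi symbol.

0

Pull out -1: (-76/133) = (-1/133)·(76/133). Since 133 ≡ 1 (mod 4), (-1/133) = +1. Now have (76/133).
Factor out 2: 76 = 2^2·19. Since 133 ≡ 5 (mod 8), (2/133) = -1, and (2/133)^2 = +1. Now have (19/133).
133 ≡ 1 (mod 4), so quadratic reciprocity gives (19/133) = (133/19). Reduce: 133 ≡ 0 (mod 19). Now have (0/19).
The numerator is now 0 with denominator 19 > 1: the symbol is 0.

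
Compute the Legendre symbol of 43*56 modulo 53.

By multiplicativity, (43·56 / 53) = (43 / 53)·(56 / 53).
First factor (43 / 53):
53 ≡ 1 (mod 4), so quadratic reciprocity gives (43 / 53) = (53 / 43). Reduce: 53 ≡ 10 (mod 43). Now have (10 / 43).
Factor out 2: 10 = 2·5. Since 43 ≡ 3 (mod 8), (2 / 43) = -1. Now have -(5 / 43).
5 ≡ 1 (mod 4), so quadratic reciprocity gives (5 / 43) = (43 / 5). Reduce: 43 ≡ 3 (mod 5). Now have -(3 / 5).
5 ≡ 1 (mod 4), so quadratic reciprocity gives (3 / 5) = (5 / 3). Reduce: 5 ≡ 2 (mod 3). Now have -(2 / 3).
Factor out 2: 2 = 2. Since 3 ≡ 3 (mod 8), (2 / 3) = -1. Now have (1 / 3).
(1 / 3) = 1. Collecting the sign factors: 1.
Second factor (56 / 53):
Reduce the numerator: 56 ≡ 3 (mod 53), so (56 / 53) = (3 / 53).
53 ≡ 1 (mod 4), so quadratic reciprocity gives (3 / 53) = (53 / 3). Reduce: 53 ≡ 2 (mod 3). Now have (2 / 3).
Factor out 2: 2 = 2. Since 3 ≡ 3 (mod 8), (2 / 3) = -1. Now have -(1 / 3).
(1 / 3) = 1. Collecting the sign factors: -1.
Product: (1)·(-1) = -1.

-1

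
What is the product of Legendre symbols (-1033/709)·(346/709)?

1

By multiplicativity, (-1033·346/709) = (-1033/709)·(346/709).
First factor (-1033/709):
Pull out -1: (-1033/709) = (-1/709)·(1033/709). Since 709 ≡ 1 (mod 4), (-1/709) = +1. Now have (1033/709).
Reduce the numerator: 1033 ≡ 324 (mod 709), so (1033/709) = (324/709).
Factor out 2: 324 = 2^2·81. Since 709 ≡ 5 (mod 8), (2/709) = -1, and (2/709)^2 = +1. Now have (81/709).
81 ≡ 1 (mod 4), so quadratic reciprocity gives (81/709) = (709/81). Reduce: 709 ≡ 61 (mod 81). Now have (61/81).
61 ≡ 1 (mod 4), so quadratic reciprocity gives (61/81) = (81/61). Reduce: 81 ≡ 20 (mod 61). Now have (20/61).
Factor out 2: 20 = 2^2·5. Since 61 ≡ 5 (mod 8), (2/61) = -1, and (2/61)^2 = +1. Now have (5/61).
5 ≡ 1 (mod 4), so quadratic reciprocity gives (5/61) = (61/5). Reduce: 61 ≡ 1 (mod 5). Now have (1/5).
(1/5) = 1. Collecting the sign factors: 1.
Second factor (346/709):
Factor out 2: 346 = 2·173. Since 709 ≡ 5 (mod 8), (2/709) = -1. Now have -(173/709).
173 ≡ 1 (mod 4), so quadratic reciprocity gives (173/709) = (709/173). Reduce: 709 ≡ 17 (mod 173). Now have -(17/173).
17 ≡ 1 (mod 4), so quadratic reciprocity gives (17/173) = (173/17). Reduce: 173 ≡ 3 (mod 17). Now have -(3/17).
17 ≡ 1 (mod 4), so quadratic reciprocity gives (3/17) = (17/3). Reduce: 17 ≡ 2 (mod 3). Now have -(2/3).
Factor out 2: 2 = 2. Since 3 ≡ 3 (mod 8), (2/3) = -1. Now have (1/3).
(1/3) = 1. Collecting the sign factors: 1.
Product: (1)·(1) = 1.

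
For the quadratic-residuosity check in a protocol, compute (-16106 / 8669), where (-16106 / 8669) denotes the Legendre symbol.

-1

(-16106 / 8669)
  = (1232 / 8669)    [-16106 ≡ 1232 mod 8669]
  = (77 / 8669)    [8669 ≡ 5 mod 8 ⇒ (2 / 8669)^4 = +1]
  = (8669 / 77)    [QR: 77 ≡ 1 mod 4, sign kept]
  = (45 / 77)    [8669 ≡ 45 mod 77]
  = (77 / 45)    [QR: 45 ≡ 1 mod 4, sign kept]
  = (32 / 45)    [77 ≡ 32 mod 45]
  = -(1 / 45)    [45 ≡ 5 mod 8 ⇒ (2 / 45)^5 = -1]
  = -1    [(1 / 45) = 1]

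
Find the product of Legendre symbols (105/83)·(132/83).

-1

By multiplicativity, (105·132/83) = (105/83)·(132/83).
First factor (105/83):
Reduce the numerator: 105 ≡ 22 (mod 83), so (105/83) = (22/83).
Factor out 2: 22 = 2·11. Since 83 ≡ 3 (mod 8), (2/83) = -1. Now have -(11/83).
Both 11 ≡ 3 and 83 ≡ 3 (mod 4), so reciprocity gives (11/83) = -(83/11). Reduce: 83 ≡ 6 (mod 11). Now have (6/11).
Factor out 2: 6 = 2·3. Since 11 ≡ 3 (mod 8), (2/11) = -1. Now have -(3/11).
Both 3 ≡ 3 and 11 ≡ 3 (mod 4), so reciprocity gives (3/11) = -(11/3). Reduce: 11 ≡ 2 (mod 3). Now have (2/3).
Factor out 2: 2 = 2. Since 3 ≡ 3 (mod 8), (2/3) = -1. Now have -(1/3).
(1/3) = 1. Collecting the sign factors: -1.
Second factor (132/83):
Reduce the numerator: 132 ≡ 49 (mod 83), so (132/83) = (49/83).
49 ≡ 1 (mod 4), so quadratic reciprocity gives (49/83) = (83/49). Reduce: 83 ≡ 34 (mod 49). Now have (34/49).
Factor out 2: 34 = 2·17. Since 49 ≡ 1 (mod 8), (2/49) = +1. Now have (17/49).
17 ≡ 1 (mod 4), so quadratic reciprocity gives (17/49) = (49/17). Reduce: 49 ≡ 15 (mod 17). Now have (15/17).
17 ≡ 1 (mod 4), so quadratic reciprocity gives (15/17) = (17/15). Reduce: 17 ≡ 2 (mod 15). Now have (2/15).
Factor out 2: 2 = 2. Since 15 ≡ 7 (mod 8), (2/15) = +1. Now have (1/15).
(1/15) = 1. Collecting the sign factors: 1.
Product: (-1)·(1) = -1.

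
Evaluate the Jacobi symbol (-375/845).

Pull out -1: (-375/845) = (-1/845)·(375/845). Since 845 ≡ 1 (mod 4), (-1/845) = +1. Now have (375/845).
845 ≡ 1 (mod 4), so quadratic reciprocity gives (375/845) = (845/375). Reduce: 845 ≡ 95 (mod 375). Now have (95/375).
Both 95 ≡ 3 and 375 ≡ 3 (mod 4), so reciprocity gives (95/375) = -(375/95). Reduce: 375 ≡ 90 (mod 95). Now have -(90/95).
Factor out 2: 90 = 2·45. Since 95 ≡ 7 (mod 8), (2/95) = +1. Now have -(45/95).
45 ≡ 1 (mod 4), so quadratic reciprocity gives (45/95) = (95/45). Reduce: 95 ≡ 5 (mod 45). Now have -(5/45).
5 ≡ 1 (mod 4), so quadratic reciprocity gives (5/45) = (45/5). Reduce: 45 ≡ 0 (mod 5). Now have -(0/5).
The numerator is now 0 with denominator 5 > 1: the symbol is 0.

0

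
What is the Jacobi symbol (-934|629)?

1

(-934|629)
  = (324|629)    [-934 ≡ 324 mod 629]
  = (81|629)    [629 ≡ 5 mod 8 ⇒ (2|629)^2 = +1]
  = (629|81)    [QR: 81 ≡ 1 mod 4, sign kept]
  = (62|81)    [629 ≡ 62 mod 81]
  = (31|81)    [81 ≡ 1 mod 8 ⇒ (2|81) = +1]
  = (81|31)    [QR: 81 ≡ 1 mod 4, sign kept]
  = (19|31)    [81 ≡ 19 mod 31]
  = -(31|19)    [QR: both ≡ 3 mod 4, sign flips]
  = -(12|19)    [31 ≡ 12 mod 19]
  = -(3|19)    [19 ≡ 3 mod 8 ⇒ (2|19)^2 = +1]
  = (19|3)    [QR: both ≡ 3 mod 4, sign flips]
  = (1|3)    [19 ≡ 1 mod 3]
  = 1    [(1|3) = 1]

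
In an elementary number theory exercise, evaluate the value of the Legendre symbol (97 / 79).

(97 / 79)
  = (18 / 79)    [97 ≡ 18 mod 79]
  = (9 / 79)    [79 ≡ 7 mod 8 ⇒ (2 / 79) = +1]
  = (79 / 9)    [QR: 9 ≡ 1 mod 4, sign kept]
  = (7 / 9)    [79 ≡ 7 mod 9]
  = (9 / 7)    [QR: 9 ≡ 1 mod 4, sign kept]
  = (2 / 7)    [9 ≡ 2 mod 7]
  = (1 / 7)    [7 ≡ 7 mod 8 ⇒ (2 / 7) = +1]
  = 1    [(1 / 7) = 1]

1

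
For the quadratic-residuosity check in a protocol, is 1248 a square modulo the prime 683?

Reduce the numerator: 1248 ≡ 565 (mod 683), so (1248/683) = (565/683).
565 ≡ 1 (mod 4), so quadratic reciprocity gives (565/683) = (683/565). Reduce: 683 ≡ 118 (mod 565). Now have (118/565).
Factor out 2: 118 = 2·59. Since 565 ≡ 5 (mod 8), (2/565) = -1. Now have -(59/565).
565 ≡ 1 (mod 4), so quadratic reciprocity gives (59/565) = (565/59). Reduce: 565 ≡ 34 (mod 59). Now have -(34/59).
Factor out 2: 34 = 2·17. Since 59 ≡ 3 (mod 8), (2/59) = -1. Now have (17/59).
17 ≡ 1 (mod 4), so quadratic reciprocity gives (17/59) = (59/17). Reduce: 59 ≡ 8 (mod 17). Now have (8/17).
Factor out 2: 8 = 2^3. Since 17 ≡ 1 (mod 8), (2/17) = +1, and (2/17)^3 = +1. Now have (1/17).
(1/17) = 1. Collecting the sign factors: 1.
The Legendre symbol is 1, so x^2 ≡ 1248 (mod 683) has solution.

yes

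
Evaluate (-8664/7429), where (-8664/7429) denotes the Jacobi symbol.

0

(-8664/7429)
  = (8664/7429)    [7429 ≡ 1 mod 4 ⇒ (-1/7429) = +1]
  = (1235/7429)    [8664 ≡ 1235 mod 7429]
  = (7429/1235)    [QR: 7429 ≡ 1 mod 4, sign kept]
  = (19/1235)    [7429 ≡ 19 mod 1235]
  = -(1235/19)    [QR: both ≡ 3 mod 4, sign flips]
  = -(0/19)    [1235 ≡ 0 mod 19]
  = 0    [numerator 0, gcd > 1]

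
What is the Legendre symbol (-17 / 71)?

Reduce the numerator: -17 ≡ 54 (mod 71), so (-17 / 71) = (54 / 71).
Factor out 2: 54 = 2·27. Since 71 ≡ 7 (mod 8), (2 / 71) = +1. Now have (27 / 71).
Both 27 ≡ 3 and 71 ≡ 3 (mod 4), so reciprocity gives (27 / 71) = -(71 / 27). Reduce: 71 ≡ 17 (mod 27). Now have -(17 / 27).
17 ≡ 1 (mod 4), so quadratic reciprocity gives (17 / 27) = (27 / 17). Reduce: 27 ≡ 10 (mod 17). Now have -(10 / 17).
Factor out 2: 10 = 2·5. Since 17 ≡ 1 (mod 8), (2 / 17) = +1. Now have -(5 / 17).
5 ≡ 1 (mod 4), so quadratic reciprocity gives (5 / 17) = (17 / 5). Reduce: 17 ≡ 2 (mod 5). Now have -(2 / 5).
Factor out 2: 2 = 2. Since 5 ≡ 5 (mod 8), (2 / 5) = -1. Now have (1 / 5).
(1 / 5) = 1. Collecting the sign factors: 1.

1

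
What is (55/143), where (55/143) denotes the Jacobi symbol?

0

Both 55 ≡ 3 and 143 ≡ 3 (mod 4), so reciprocity gives (55/143) = -(143/55). Reduce: 143 ≡ 33 (mod 55). Now have -(33/55).
33 ≡ 1 (mod 4), so quadratic reciprocity gives (33/55) = (55/33). Reduce: 55 ≡ 22 (mod 33). Now have -(22/33).
Factor out 2: 22 = 2·11. Since 33 ≡ 1 (mod 8), (2/33) = +1. Now have -(11/33).
33 ≡ 1 (mod 4), so quadratic reciprocity gives (11/33) = (33/11). Reduce: 33 ≡ 0 (mod 11). Now have -(0/11).
The numerator is now 0 with denominator 11 > 1: the symbol is 0.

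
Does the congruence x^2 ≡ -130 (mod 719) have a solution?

Pull out -1: (-130/719) = (-1/719)·(130/719). Since 719 ≡ 3 (mod 4), (-1/719) = -1. Now have -(130/719).
Factor out 2: 130 = 2·65. Since 719 ≡ 7 (mod 8), (2/719) = +1. Now have -(65/719).
65 ≡ 1 (mod 4), so quadratic reciprocity gives (65/719) = (719/65). Reduce: 719 ≡ 4 (mod 65). Now have -(4/65).
Factor out 2: 4 = 2^2. Since 65 ≡ 1 (mod 8), (2/65) = +1, and (2/65)^2 = +1. Now have -(1/65).
(1/65) = 1. Collecting the sign factors: -1.
(-130/719) = -1, and 719 is prime, so -130 is not a quadratic residue mod 719.

no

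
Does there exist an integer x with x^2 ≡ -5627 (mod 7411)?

Reduce the numerator: -5627 ≡ 1784 (mod 7411), so (-5627|7411) = (1784|7411).
Factor out 2: 1784 = 2^3·223. Since 7411 ≡ 3 (mod 8), (2|7411) = -1, and (2|7411)^3 = -1. Now have -(223|7411).
Both 223 ≡ 3 and 7411 ≡ 3 (mod 4), so reciprocity gives (223|7411) = -(7411|223). Reduce: 7411 ≡ 52 (mod 223). Now have (52|223).
Factor out 2: 52 = 2^2·13. Since 223 ≡ 7 (mod 8), (2|223) = +1, and (2|223)^2 = +1. Now have (13|223).
13 ≡ 1 (mod 4), so quadratic reciprocity gives (13|223) = (223|13). Reduce: 223 ≡ 2 (mod 13). Now have (2|13).
Factor out 2: 2 = 2. Since 13 ≡ 5 (mod 8), (2|13) = -1. Now have -(1|13).
(1|13) = 1. Collecting the sign factors: -1.
The Legendre symbol is -1, so x^2 ≡ -5627 (mod 7411) has no solution.

no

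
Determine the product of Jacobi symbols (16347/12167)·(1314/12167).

-1

By multiplicativity, (16347·1314/12167) = (16347/12167)·(1314/12167).
First factor (16347/12167):
Reduce the numerator: 16347 ≡ 4180 (mod 12167), so (16347/12167) = (4180/12167).
Factor out 2: 4180 = 2^2·1045. Since 12167 ≡ 7 (mod 8), (2/12167) = +1, and (2/12167)^2 = +1. Now have (1045/12167).
1045 ≡ 1 (mod 4), so quadratic reciprocity gives (1045/12167) = (12167/1045). Reduce: 12167 ≡ 672 (mod 1045). Now have (672/1045).
Factor out 2: 672 = 2^5·21. Since 1045 ≡ 5 (mod 8), (2/1045) = -1, and (2/1045)^5 = -1. Now have -(21/1045).
21 ≡ 1 (mod 4), so quadratic reciprocity gives (21/1045) = (1045/21). Reduce: 1045 ≡ 16 (mod 21). Now have -(16/21).
Factor out 2: 16 = 2^4. Since 21 ≡ 5 (mod 8), (2/21) = -1, and (2/21)^4 = +1. Now have -(1/21).
(1/21) = 1. Collecting the sign factors: -1.
Second factor (1314/12167):
Factor out 2: 1314 = 2·657. Since 12167 ≡ 7 (mod 8), (2/12167) = +1. Now have (657/12167).
657 ≡ 1 (mod 4), so quadratic reciprocity gives (657/12167) = (12167/657). Reduce: 12167 ≡ 341 (mod 657). Now have (341/657).
341 ≡ 1 (mod 4), so quadratic reciprocity gives (341/657) = (657/341). Reduce: 657 ≡ 316 (mod 341). Now have (316/341).
Factor out 2: 316 = 2^2·79. Since 341 ≡ 5 (mod 8), (2/341) = -1, and (2/341)^2 = +1. Now have (79/341).
341 ≡ 1 (mod 4), so quadratic reciprocity gives (79/341) = (341/79). Reduce: 341 ≡ 25 (mod 79). Now have (25/79).
25 ≡ 1 (mod 4), so quadratic reciprocity gives (25/79) = (79/25). Reduce: 79 ≡ 4 (mod 25). Now have (4/25).
Factor out 2: 4 = 2^2. Since 25 ≡ 1 (mod 8), (2/25) = +1, and (2/25)^2 = +1. Now have (1/25).
(1/25) = 1. Collecting the sign factors: 1.
Product: (-1)·(1) = -1.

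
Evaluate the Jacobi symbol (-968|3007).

(-968|3007)
  = -(968|3007)    [3007 ≡ 3 mod 4 ⇒ (-1|3007) = -1]
  = -(121|3007)    [3007 ≡ 7 mod 8 ⇒ (2|3007)^3 = +1]
  = -(3007|121)    [QR: 121 ≡ 1 mod 4, sign kept]
  = -(103|121)    [3007 ≡ 103 mod 121]
  = -(121|103)    [QR: 121 ≡ 1 mod 4, sign kept]
  = -(18|103)    [121 ≡ 18 mod 103]
  = -(9|103)    [103 ≡ 7 mod 8 ⇒ (2|103) = +1]
  = -(103|9)    [QR: 9 ≡ 1 mod 4, sign kept]
  = -(4|9)    [103 ≡ 4 mod 9]
  = -(1|9)    [9 ≡ 1 mod 8 ⇒ (2|9)^2 = +1]
  = -1    [(1|9) = 1]

-1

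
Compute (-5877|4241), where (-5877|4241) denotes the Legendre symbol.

Reduce the numerator: -5877 ≡ 2605 (mod 4241), so (-5877|4241) = (2605|4241).
2605 ≡ 1 (mod 4), so quadratic reciprocity gives (2605|4241) = (4241|2605). Reduce: 4241 ≡ 1636 (mod 2605). Now have (1636|2605).
Factor out 2: 1636 = 2^2·409. Since 2605 ≡ 5 (mod 8), (2|2605) = -1, and (2|2605)^2 = +1. Now have (409|2605).
409 ≡ 1 (mod 4), so quadratic reciprocity gives (409|2605) = (2605|409). Reduce: 2605 ≡ 151 (mod 409). Now have (151|409).
409 ≡ 1 (mod 4), so quadratic reciprocity gives (151|409) = (409|151). Reduce: 409 ≡ 107 (mod 151). Now have (107|151).
Both 107 ≡ 3 and 151 ≡ 3 (mod 4), so reciprocity gives (107|151) = -(151|107). Reduce: 151 ≡ 44 (mod 107). Now have -(44|107).
Factor out 2: 44 = 2^2·11. Since 107 ≡ 3 (mod 8), (2|107) = -1, and (2|107)^2 = +1. Now have -(11|107).
Both 11 ≡ 3 and 107 ≡ 3 (mod 4), so reciprocity gives (11|107) = -(107|11). Reduce: 107 ≡ 8 (mod 11). Now have (8|11).
Factor out 2: 8 = 2^3. Since 11 ≡ 3 (mod 8), (2|11) = -1, and (2|11)^3 = -1. Now have -(1|11).
(1|11) = 1. Collecting the sign factors: -1.

-1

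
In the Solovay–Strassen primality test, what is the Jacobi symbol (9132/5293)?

Reduce the numerator: 9132 ≡ 3839 (mod 5293), so (9132/5293) = (3839/5293).
5293 ≡ 1 (mod 4), so quadratic reciprocity gives (3839/5293) = (5293/3839). Reduce: 5293 ≡ 1454 (mod 3839). Now have (1454/3839).
Factor out 2: 1454 = 2·727. Since 3839 ≡ 7 (mod 8), (2/3839) = +1. Now have (727/3839).
Both 727 ≡ 3 and 3839 ≡ 3 (mod 4), so reciprocity gives (727/3839) = -(3839/727). Reduce: 3839 ≡ 204 (mod 727). Now have -(204/727).
Factor out 2: 204 = 2^2·51. Since 727 ≡ 7 (mod 8), (2/727) = +1, and (2/727)^2 = +1. Now have -(51/727).
Both 51 ≡ 3 and 727 ≡ 3 (mod 4), so reciprocity gives (51/727) = -(727/51). Reduce: 727 ≡ 13 (mod 51). Now have (13/51).
13 ≡ 1 (mod 4), so quadratic reciprocity gives (13/51) = (51/13). Reduce: 51 ≡ 12 (mod 13). Now have (12/13).
Factor out 2: 12 = 2^2·3. Since 13 ≡ 5 (mod 8), (2/13) = -1, and (2/13)^2 = +1. Now have (3/13).
13 ≡ 1 (mod 4), so quadratic reciprocity gives (3/13) = (13/3). Reduce: 13 ≡ 1 (mod 3). Now have (1/3).
(1/3) = 1. Collecting the sign factors: 1.

1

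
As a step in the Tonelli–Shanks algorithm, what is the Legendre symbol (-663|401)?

-1

Reduce the numerator: -663 ≡ 139 (mod 401), so (-663|401) = (139|401).
401 ≡ 1 (mod 4), so quadratic reciprocity gives (139|401) = (401|139). Reduce: 401 ≡ 123 (mod 139). Now have (123|139).
Both 123 ≡ 3 and 139 ≡ 3 (mod 4), so reciprocity gives (123|139) = -(139|123). Reduce: 139 ≡ 16 (mod 123). Now have -(16|123).
Factor out 2: 16 = 2^4. Since 123 ≡ 3 (mod 8), (2|123) = -1, and (2|123)^4 = +1. Now have -(1|123).
(1|123) = 1. Collecting the sign factors: -1.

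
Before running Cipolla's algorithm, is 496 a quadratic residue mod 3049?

(496/3049)
  = (31/3049)    [3049 ≡ 1 mod 8 ⇒ (2/3049)^4 = +1]
  = (3049/31)    [QR: 3049 ≡ 1 mod 4, sign kept]
  = (11/31)    [3049 ≡ 11 mod 31]
  = -(31/11)    [QR: both ≡ 3 mod 4, sign flips]
  = -(9/11)    [31 ≡ 9 mod 11]
  = -(11/9)    [QR: 9 ≡ 1 mod 4, sign kept]
  = -(2/9)    [11 ≡ 2 mod 9]
  = -(1/9)    [9 ≡ 1 mod 8 ⇒ (2/9) = +1]
  = -1    [(1/9) = 1]
(496/3049) = -1, and 3049 is prime, so 496 is not a quadratic residue mod 3049.

no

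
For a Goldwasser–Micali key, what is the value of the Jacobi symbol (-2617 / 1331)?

Pull out -1: (-2617 / 1331) = (-1 / 1331)·(2617 / 1331). Since 1331 ≡ 3 (mod 4), (-1 / 1331) = -1. Now have -(2617 / 1331).
Reduce the numerator: 2617 ≡ 1286 (mod 1331), so (2617 / 1331) = (1286 / 1331).
Factor out 2: 1286 = 2·643. Since 1331 ≡ 3 (mod 8), (2 / 1331) = -1. Now have (643 / 1331).
Both 643 ≡ 3 and 1331 ≡ 3 (mod 4), so reciprocity gives (643 / 1331) = -(1331 / 643). Reduce: 1331 ≡ 45 (mod 643). Now have -(45 / 643).
45 ≡ 1 (mod 4), so quadratic reciprocity gives (45 / 643) = (643 / 45). Reduce: 643 ≡ 13 (mod 45). Now have -(13 / 45).
13 ≡ 1 (mod 4), so quadratic reciprocity gives (13 / 45) = (45 / 13). Reduce: 45 ≡ 6 (mod 13). Now have -(6 / 13).
Factor out 2: 6 = 2·3. Since 13 ≡ 5 (mod 8), (2 / 13) = -1. Now have (3 / 13).
13 ≡ 1 (mod 4), so quadratic reciprocity gives (3 / 13) = (13 / 3). Reduce: 13 ≡ 1 (mod 3). Now have (1 / 3).
(1 / 3) = 1. Collecting the sign factors: 1.

1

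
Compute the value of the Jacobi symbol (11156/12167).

Factor out 2: 11156 = 2^2·2789. Since 12167 ≡ 7 (mod 8), (2/12167) = +1, and (2/12167)^2 = +1. Now have (2789/12167).
2789 ≡ 1 (mod 4), so quadratic reciprocity gives (2789/12167) = (12167/2789). Reduce: 12167 ≡ 1011 (mod 2789). Now have (1011/2789).
2789 ≡ 1 (mod 4), so quadratic reciprocity gives (1011/2789) = (2789/1011). Reduce: 2789 ≡ 767 (mod 1011). Now have (767/1011).
Both 767 ≡ 3 and 1011 ≡ 3 (mod 4), so reciprocity gives (767/1011) = -(1011/767). Reduce: 1011 ≡ 244 (mod 767). Now have -(244/767).
Factor out 2: 244 = 2^2·61. Since 767 ≡ 7 (mod 8), (2/767) = +1, and (2/767)^2 = +1. Now have -(61/767).
61 ≡ 1 (mod 4), so quadratic reciprocity gives (61/767) = (767/61). Reduce: 767 ≡ 35 (mod 61). Now have -(35/61).
61 ≡ 1 (mod 4), so quadratic reciprocity gives (35/61) = (61/35). Reduce: 61 ≡ 26 (mod 35). Now have -(26/35).
Factor out 2: 26 = 2·13. Since 35 ≡ 3 (mod 8), (2/35) = -1. Now have (13/35).
13 ≡ 1 (mod 4), so quadratic reciprocity gives (13/35) = (35/13). Reduce: 35 ≡ 9 (mod 13). Now have (9/13).
9 ≡ 1 (mod 4), so quadratic reciprocity gives (9/13) = (13/9). Reduce: 13 ≡ 4 (mod 9). Now have (4/9).
Factor out 2: 4 = 2^2. Since 9 ≡ 1 (mod 8), (2/9) = +1, and (2/9)^2 = +1. Now have (1/9).
(1/9) = 1. Collecting the sign factors: 1.

1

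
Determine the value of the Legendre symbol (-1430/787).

(-1430/787)
  = -(1430/787)    [787 ≡ 3 mod 4 ⇒ (-1/787) = -1]
  = -(643/787)    [1430 ≡ 643 mod 787]
  = (787/643)    [QR: both ≡ 3 mod 4, sign flips]
  = (144/643)    [787 ≡ 144 mod 643]
  = (9/643)    [643 ≡ 3 mod 8 ⇒ (2/643)^4 = +1]
  = (643/9)    [QR: 9 ≡ 1 mod 4, sign kept]
  = (4/9)    [643 ≡ 4 mod 9]
  = (1/9)    [9 ≡ 1 mod 8 ⇒ (2/9)^2 = +1]
  = 1    [(1/9) = 1]

1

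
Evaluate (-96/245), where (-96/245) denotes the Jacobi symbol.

(-96/245)
  = (149/245)    [-96 ≡ 149 mod 245]
  = (245/149)    [QR: 149 ≡ 1 mod 4, sign kept]
  = (96/149)    [245 ≡ 96 mod 149]
  = -(3/149)    [149 ≡ 5 mod 8 ⇒ (2/149)^5 = -1]
  = -(149/3)    [QR: 149 ≡ 1 mod 4, sign kept]
  = -(2/3)    [149 ≡ 2 mod 3]
  = (1/3)    [3 ≡ 3 mod 8 ⇒ (2/3) = -1]
  = 1    [(1/3) = 1]

1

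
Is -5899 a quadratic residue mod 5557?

no

(-5899|5557)
  = (5215|5557)    [-5899 ≡ 5215 mod 5557]
  = (5557|5215)    [QR: 5557 ≡ 1 mod 4, sign kept]
  = (342|5215)    [5557 ≡ 342 mod 5215]
  = (171|5215)    [5215 ≡ 7 mod 8 ⇒ (2|5215) = +1]
  = -(5215|171)    [QR: both ≡ 3 mod 4, sign flips]
  = -(85|171)    [5215 ≡ 85 mod 171]
  = -(171|85)    [QR: 85 ≡ 1 mod 4, sign kept]
  = -(1|85)    [171 ≡ 1 mod 85]
  = -1    [(1|85) = 1]
(-5899|5557) = -1, and 5557 is prime, so -5899 is not a quadratic residue mod 5557.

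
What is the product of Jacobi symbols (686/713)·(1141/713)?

By multiplicativity, (686·1141/713) = (686/713)·(1141/713).
First factor (686/713):
Factor out 2: 686 = 2·343. Since 713 ≡ 1 (mod 8), (2/713) = +1. Now have (343/713).
713 ≡ 1 (mod 4), so quadratic reciprocity gives (343/713) = (713/343). Reduce: 713 ≡ 27 (mod 343). Now have (27/343).
Both 27 ≡ 3 and 343 ≡ 3 (mod 4), so reciprocity gives (27/343) = -(343/27). Reduce: 343 ≡ 19 (mod 27). Now have -(19/27).
Both 19 ≡ 3 and 27 ≡ 3 (mod 4), so reciprocity gives (19/27) = -(27/19). Reduce: 27 ≡ 8 (mod 19). Now have (8/19).
Factor out 2: 8 = 2^3. Since 19 ≡ 3 (mod 8), (2/19) = -1, and (2/19)^3 = -1. Now have -(1/19).
(1/19) = 1. Collecting the sign factors: -1.
Second factor (1141/713):
Reduce the numerator: 1141 ≡ 428 (mod 713), so (1141/713) = (428/713).
Factor out 2: 428 = 2^2·107. Since 713 ≡ 1 (mod 8), (2/713) = +1, and (2/713)^2 = +1. Now have (107/713).
713 ≡ 1 (mod 4), so quadratic reciprocity gives (107/713) = (713/107). Reduce: 713 ≡ 71 (mod 107). Now have (71/107).
Both 71 ≡ 3 and 107 ≡ 3 (mod 4), so reciprocity gives (71/107) = -(107/71). Reduce: 107 ≡ 36 (mod 71). Now have -(36/71).
Factor out 2: 36 = 2^2·9. Since 71 ≡ 7 (mod 8), (2/71) = +1, and (2/71)^2 = +1. Now have -(9/71).
9 ≡ 1 (mod 4), so quadratic reciprocity gives (9/71) = (71/9). Reduce: 71 ≡ 8 (mod 9). Now have -(8/9).
Factor out 2: 8 = 2^3. Since 9 ≡ 1 (mod 8), (2/9) = +1, and (2/9)^3 = +1. Now have -(1/9).
(1/9) = 1. Collecting the sign factors: -1.
Product: (-1)·(-1) = 1.

1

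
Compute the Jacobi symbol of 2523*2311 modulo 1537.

By multiplicativity, (2523·2311|1537) = (2523|1537)·(2311|1537).
First factor (2523|1537):
Reduce the numerator: 2523 ≡ 986 (mod 1537), so (2523|1537) = (986|1537).
Factor out 2: 986 = 2·493. Since 1537 ≡ 1 (mod 8), (2|1537) = +1. Now have (493|1537).
493 ≡ 1 (mod 4), so quadratic reciprocity gives (493|1537) = (1537|493). Reduce: 1537 ≡ 58 (mod 493). Now have (58|493).
Factor out 2: 58 = 2·29. Since 493 ≡ 5 (mod 8), (2|493) = -1. Now have -(29|493).
29 ≡ 1 (mod 4), so quadratic reciprocity gives (29|493) = (493|29). Reduce: 493 ≡ 0 (mod 29). Now have -(0|29).
The numerator is now 0 with denominator 29 > 1: the symbol is 0.
Second factor (2311|1537):
Reduce the numerator: 2311 ≡ 774 (mod 1537), so (2311|1537) = (774|1537).
Factor out 2: 774 = 2·387. Since 1537 ≡ 1 (mod 8), (2|1537) = +1. Now have (387|1537).
1537 ≡ 1 (mod 4), so quadratic reciprocity gives (387|1537) = (1537|387). Reduce: 1537 ≡ 376 (mod 387). Now have (376|387).
Factor out 2: 376 = 2^3·47. Since 387 ≡ 3 (mod 8), (2|387) = -1, and (2|387)^3 = -1. Now have -(47|387).
Both 47 ≡ 3 and 387 ≡ 3 (mod 4), so reciprocity gives (47|387) = -(387|47). Reduce: 387 ≡ 11 (mod 47). Now have (11|47).
Both 11 ≡ 3 and 47 ≡ 3 (mod 4), so reciprocity gives (11|47) = -(47|11). Reduce: 47 ≡ 3 (mod 11). Now have -(3|11).
Both 3 ≡ 3 and 11 ≡ 3 (mod 4), so reciprocity gives (3|11) = -(11|3). Reduce: 11 ≡ 2 (mod 3). Now have (2|3).
Factor out 2: 2 = 2. Since 3 ≡ 3 (mod 8), (2|3) = -1. Now have -(1|3).
(1|3) = 1. Collecting the sign factors: -1.
Product: (0)·(-1) = 0.

0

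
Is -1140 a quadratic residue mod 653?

(-1140/653)
  = (166/653)    [-1140 ≡ 166 mod 653]
  = -(83/653)    [653 ≡ 5 mod 8 ⇒ (2/653) = -1]
  = -(653/83)    [QR: 653 ≡ 1 mod 4, sign kept]
  = -(72/83)    [653 ≡ 72 mod 83]
  = (9/83)    [83 ≡ 3 mod 8 ⇒ (2/83)^3 = -1]
  = (83/9)    [QR: 9 ≡ 1 mod 4, sign kept]
  = (2/9)    [83 ≡ 2 mod 9]
  = (1/9)    [9 ≡ 1 mod 8 ⇒ (2/9) = +1]
  = 1    [(1/9) = 1]
(-1140/653) = 1, and 653 is prime, so -1140 is a quadratic residue mod 653.

yes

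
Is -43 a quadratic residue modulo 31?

yes

(-43|31)
  = (19|31)    [-43 ≡ 19 mod 31]
  = -(31|19)    [QR: both ≡ 3 mod 4, sign flips]
  = -(12|19)    [31 ≡ 12 mod 19]
  = -(3|19)    [19 ≡ 3 mod 8 ⇒ (2|19)^2 = +1]
  = (19|3)    [QR: both ≡ 3 mod 4, sign flips]
  = (1|3)    [19 ≡ 1 mod 3]
  = 1    [(1|3) = 1]
The Legendre symbol is 1, so x^2 ≡ -43 (mod 31) has solution.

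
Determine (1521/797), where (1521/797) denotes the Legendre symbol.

Reduce the numerator: 1521 ≡ 724 (mod 797), so (1521/797) = (724/797).
Factor out 2: 724 = 2^2·181. Since 797 ≡ 5 (mod 8), (2/797) = -1, and (2/797)^2 = +1. Now have (181/797).
181 ≡ 1 (mod 4), so quadratic reciprocity gives (181/797) = (797/181). Reduce: 797 ≡ 73 (mod 181). Now have (73/181).
73 ≡ 1 (mod 4), so quadratic reciprocity gives (73/181) = (181/73). Reduce: 181 ≡ 35 (mod 73). Now have (35/73).
73 ≡ 1 (mod 4), so quadratic reciprocity gives (35/73) = (73/35). Reduce: 73 ≡ 3 (mod 35). Now have (3/35).
Both 3 ≡ 3 and 35 ≡ 3 (mod 4), so reciprocity gives (3/35) = -(35/3). Reduce: 35 ≡ 2 (mod 3). Now have -(2/3).
Factor out 2: 2 = 2. Since 3 ≡ 3 (mod 8), (2/3) = -1. Now have (1/3).
(1/3) = 1. Collecting the sign factors: 1.

1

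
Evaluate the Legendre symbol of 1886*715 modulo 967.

1

By multiplicativity, (1886·715|967) = (1886|967)·(715|967).
First factor (1886|967):
Reduce the numerator: 1886 ≡ 919 (mod 967), so (1886|967) = (919|967).
Both 919 ≡ 3 and 967 ≡ 3 (mod 4), so reciprocity gives (919|967) = -(967|919). Reduce: 967 ≡ 48 (mod 919). Now have -(48|919).
Factor out 2: 48 = 2^4·3. Since 919 ≡ 7 (mod 8), (2|919) = +1, and (2|919)^4 = +1. Now have -(3|919).
Both 3 ≡ 3 and 919 ≡ 3 (mod 4), so reciprocity gives (3|919) = -(919|3). Reduce: 919 ≡ 1 (mod 3). Now have (1|3).
(1|3) = 1. Collecting the sign factors: 1.
Second factor (715|967):
Both 715 ≡ 3 and 967 ≡ 3 (mod 4), so reciprocity gives (715|967) = -(967|715). Reduce: 967 ≡ 252 (mod 715). Now have -(252|715).
Factor out 2: 252 = 2^2·63. Since 715 ≡ 3 (mod 8), (2|715) = -1, and (2|715)^2 = +1. Now have -(63|715).
Both 63 ≡ 3 and 715 ≡ 3 (mod 4), so reciprocity gives (63|715) = -(715|63). Reduce: 715 ≡ 22 (mod 63). Now have (22|63).
Factor out 2: 22 = 2·11. Since 63 ≡ 7 (mod 8), (2|63) = +1. Now have (11|63).
Both 11 ≡ 3 and 63 ≡ 3 (mod 4), so reciprocity gives (11|63) = -(63|11). Reduce: 63 ≡ 8 (mod 11). Now have -(8|11).
Factor out 2: 8 = 2^3. Since 11 ≡ 3 (mod 8), (2|11) = -1, and (2|11)^3 = -1. Now have (1|11).
(1|11) = 1. Collecting the sign factors: 1.
Product: (1)·(1) = 1.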